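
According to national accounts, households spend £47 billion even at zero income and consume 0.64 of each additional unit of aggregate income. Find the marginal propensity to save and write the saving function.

MPS = 1 − MPC = 1 − 0.64 = 0.36
S = Y − C = -47 + 0.36Y

MPS = 0.36; S = -47 + 0.36Y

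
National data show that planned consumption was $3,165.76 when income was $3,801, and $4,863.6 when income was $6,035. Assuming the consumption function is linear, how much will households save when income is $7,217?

S = 1455.08

MPC = (4863.6 − 3165.76)/(6035 − 3801) = 1697.84/2234 = 0.76
a = 3165.76 − 0.76(3801) = 3165.76 − 2888.76 = 277
C = 277 + 0.76(7217) = 5761.92
S = 7217 − 5761.92 = 1455.08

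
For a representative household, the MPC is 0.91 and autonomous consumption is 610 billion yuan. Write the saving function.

S = -610 + 0.09Y

S = Y − C = Y − (610 + 0.91Y) = -610 + (1 − 0.91)Y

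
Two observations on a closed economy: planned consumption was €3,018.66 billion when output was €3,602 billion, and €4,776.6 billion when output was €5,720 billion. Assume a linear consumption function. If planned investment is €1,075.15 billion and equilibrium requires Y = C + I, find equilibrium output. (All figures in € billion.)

Y = 6495

MPC = (4776.6 − 3018.66)/(5720 − 3602) = 1757.94/2118 = 0.83
a = 3018.66 − 0.83(3602) = 29
Equilibrium: Y = 29 + 0.83Y + 1075.15
0.17Y = 1104.15, so Y = 1104.15/0.17 = 6495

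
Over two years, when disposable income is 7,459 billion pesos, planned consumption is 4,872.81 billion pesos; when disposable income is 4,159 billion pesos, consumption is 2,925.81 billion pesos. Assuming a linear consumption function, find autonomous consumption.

a = 472

MPC = ΔC/ΔY = (4872.81 − 2925.81)/(7459 − 4159) = 1947/3300 = 0.59
a = C − MPC·Y = 2925.81 − 0.59(4159) = 2925.81 − 2453.81 = 472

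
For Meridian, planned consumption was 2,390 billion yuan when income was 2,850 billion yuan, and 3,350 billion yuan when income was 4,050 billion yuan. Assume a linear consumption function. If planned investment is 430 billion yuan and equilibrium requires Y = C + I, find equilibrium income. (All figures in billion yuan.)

Y = 2700

MPC = (3350 − 2390)/(4050 − 2850) = 960/1200 = 0.8
a = 2390 − 0.8(2850) = 110
Equilibrium: Y = 110 + 0.8Y + 430
0.2Y = 540, so Y = 540/0.2 = 2700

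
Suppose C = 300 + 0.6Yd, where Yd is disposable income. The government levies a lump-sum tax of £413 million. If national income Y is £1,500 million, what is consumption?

Yd = Y − T = 1500 − 413 = 1087
C = 300 + 0.6(1087) = 300 + 652.2 = 952.2

C = 952.2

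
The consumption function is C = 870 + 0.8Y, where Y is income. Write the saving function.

S = -870 + 0.2Y

S = Y − C = Y − (870 + 0.8Y) = -870 + (1 − 0.8)Y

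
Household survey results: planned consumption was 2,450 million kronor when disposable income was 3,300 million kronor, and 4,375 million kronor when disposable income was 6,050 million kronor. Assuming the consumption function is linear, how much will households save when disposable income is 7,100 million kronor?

MPC = (4375 − 2450)/(6050 − 3300) = 1925/2750 = 0.7
a = 2450 − 0.7(3300) = 2450 − 2310 = 140
C = 140 + 0.7(7100) = 5110
S = 7100 − 5110 = 1990

S = 1990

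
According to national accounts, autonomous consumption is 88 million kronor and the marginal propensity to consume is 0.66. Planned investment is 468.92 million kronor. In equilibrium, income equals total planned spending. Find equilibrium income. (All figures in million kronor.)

Y = C + I = 88 + 0.66Y + 468.92
Y − 0.66Y = 556.92
0.34Y = 556.92, so Y = 556.92/0.34 = 1638

Y = 1638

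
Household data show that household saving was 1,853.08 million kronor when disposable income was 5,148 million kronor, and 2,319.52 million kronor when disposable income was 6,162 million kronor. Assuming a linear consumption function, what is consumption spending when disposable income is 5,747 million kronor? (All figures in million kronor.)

C = 3618.38

MPS = ΔS/ΔY = (2319.52 − 1853.08)/(6162 − 5148) = 466.44/1014 = 0.46
MPC = 1 − MPS = 0.54
Autonomous saving = 1853.08 − 0.46(5148) = -515, so a = 515
C = 515 + 0.54(5747) = 515 + 3103.38 = 3618.38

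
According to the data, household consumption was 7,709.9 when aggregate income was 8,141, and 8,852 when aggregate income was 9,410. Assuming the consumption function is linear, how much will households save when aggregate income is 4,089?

MPC = (8852 − 7709.9)/(9410 − 8141) = 1142.1/1269 = 0.9
a = 7709.9 − 0.9(8141) = 7709.9 − 7326.9 = 383
C = 383 + 0.9(4089) = 4063.1
S = 4089 − 4063.1 = 25.9

S = 25.9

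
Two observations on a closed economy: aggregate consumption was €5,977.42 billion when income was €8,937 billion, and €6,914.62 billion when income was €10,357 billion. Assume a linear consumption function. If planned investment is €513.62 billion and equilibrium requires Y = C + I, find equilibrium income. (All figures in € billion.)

Y = 1743

MPC = (6914.62 − 5977.42)/(10357 − 8937) = 937.2/1420 = 0.66
a = 5977.42 − 0.66(8937) = 79
Equilibrium: Y = 79 + 0.66Y + 513.62
0.34Y = 592.62, so Y = 592.62/0.34 = 1743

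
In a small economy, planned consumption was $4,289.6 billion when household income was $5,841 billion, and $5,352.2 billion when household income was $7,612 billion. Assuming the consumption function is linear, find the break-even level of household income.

Y = 1962.5

MPC = (5352.2 − 4289.6)/(7612 − 5841) = 1062.6/1771 = 0.6
a = 4289.6 − 0.6(5841) = 4289.6 − 3504.6 = 785
Break-even: Y = a/(1−MPC) = 785/0.4 = 1962.5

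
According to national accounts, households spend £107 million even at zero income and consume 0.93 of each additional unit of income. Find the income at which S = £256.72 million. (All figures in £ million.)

S = Y − C = -107 + 0.07Y
-107 + 0.07Y = 256.72, so 0.07Y = 363.72 and Y = 5196

Y = 5196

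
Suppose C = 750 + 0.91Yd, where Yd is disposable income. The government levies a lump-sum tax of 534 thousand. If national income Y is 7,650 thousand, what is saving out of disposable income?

Yd = Y − T = 7650 − 534 = 7116
C = 750 + 0.91(7116) = 750 + 6475.56 = 7225.56
S = Yd − C = 7116 − 7225.56 = -109.56

S = -109.56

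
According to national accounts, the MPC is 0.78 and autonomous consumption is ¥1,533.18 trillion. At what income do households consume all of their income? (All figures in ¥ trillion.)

At break-even, C = Y: 1533.18 + 0.78Y = Y
0.22Y = 1533.18, so Y = 1533.18/0.22 = 6969

Y = 6969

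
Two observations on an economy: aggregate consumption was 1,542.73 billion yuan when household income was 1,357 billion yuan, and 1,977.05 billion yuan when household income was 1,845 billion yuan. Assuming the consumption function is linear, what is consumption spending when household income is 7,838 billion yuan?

MPC = (1977.05 − 1542.73)/(1845 − 1357) = 434.32/488 = 0.89
a = 1542.73 − 0.89(1357) = 1542.73 − 1207.73 = 335
C = 335 + 0.89(7838) = 335 + 6975.82 = 7310.82

C = 7310.82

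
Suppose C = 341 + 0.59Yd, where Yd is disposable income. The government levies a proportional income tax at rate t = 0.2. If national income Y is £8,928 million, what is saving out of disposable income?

S = 2587.384

Yd = (1 − 0.2)(8928) = 0.8(8928) = 7142.4
C = 341 + 0.59(7142.4) = 341 + 4214.016 = 4555.016
S = Yd − C = 7142.4 − 4555.016 = 2587.384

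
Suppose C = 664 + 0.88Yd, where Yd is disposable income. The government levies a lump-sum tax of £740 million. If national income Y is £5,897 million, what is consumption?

C = 5202.16

Yd = Y − T = 5897 − 740 = 5157
C = 664 + 0.88(5157) = 664 + 4538.16 = 5202.16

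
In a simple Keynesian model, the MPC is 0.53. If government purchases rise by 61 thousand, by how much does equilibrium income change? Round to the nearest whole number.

ΔY ≈ 130

The multiplier is 1/(1 − MPC) = 1/0.47.
ΔY = 61/0.47 = 129.79 ≈ 130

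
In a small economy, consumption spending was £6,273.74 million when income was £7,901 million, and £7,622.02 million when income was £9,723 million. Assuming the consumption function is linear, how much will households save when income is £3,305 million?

S = 432.3

MPC = (7622.02 − 6273.74)/(9723 − 7901) = 1348.28/1822 = 0.74
a = 6273.74 − 0.74(7901) = 6273.74 − 5846.74 = 427
C = 427 + 0.74(3305) = 2872.7
S = 3305 − 2872.7 = 432.3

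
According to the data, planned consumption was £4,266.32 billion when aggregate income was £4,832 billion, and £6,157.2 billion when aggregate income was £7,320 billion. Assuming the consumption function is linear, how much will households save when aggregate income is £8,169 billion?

S = 1366.56

MPC = (6157.2 − 4266.32)/(7320 − 4832) = 1890.88/2488 = 0.76
a = 4266.32 − 0.76(4832) = 4266.32 − 3672.32 = 594
C = 594 + 0.76(8169) = 6802.44
S = 8169 − 6802.44 = 1366.56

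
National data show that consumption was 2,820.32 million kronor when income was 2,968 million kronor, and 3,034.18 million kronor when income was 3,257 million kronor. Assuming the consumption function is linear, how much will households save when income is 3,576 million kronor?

S = 305.76

MPC = (3034.18 − 2820.32)/(3257 − 2968) = 213.86/289 = 0.74
a = 2820.32 − 0.74(2968) = 2820.32 − 2196.32 = 624
C = 624 + 0.74(3576) = 3270.24
S = 3576 − 3270.24 = 305.76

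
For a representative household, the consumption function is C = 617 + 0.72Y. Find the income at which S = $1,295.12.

Y = 6829

S = Y − C = -617 + 0.28Y
-617 + 0.28Y = 1295.12, so 0.28Y = 1912.12 and Y = 6829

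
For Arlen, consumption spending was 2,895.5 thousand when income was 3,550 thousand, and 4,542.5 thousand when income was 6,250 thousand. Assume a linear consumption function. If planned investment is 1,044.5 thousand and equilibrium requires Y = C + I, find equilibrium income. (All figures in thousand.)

Y = 4550

MPC = (4542.5 − 2895.5)/(6250 − 3550) = 1647/2700 = 0.61
a = 2895.5 − 0.61(3550) = 730
Equilibrium: Y = 730 + 0.61Y + 1044.5
0.39Y = 1774.5, so Y = 1774.5/0.39 = 4550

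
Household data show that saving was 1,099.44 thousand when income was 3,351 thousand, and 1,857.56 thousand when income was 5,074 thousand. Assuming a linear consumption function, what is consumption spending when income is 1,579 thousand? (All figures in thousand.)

MPS = ΔS/ΔY = (1857.56 − 1099.44)/(5074 − 3351) = 758.12/1723 = 0.44
MPC = 1 − MPS = 0.56
Autonomous saving = 1099.44 − 0.44(3351) = -375, so a = 375
C = 375 + 0.56(1579) = 375 + 884.24 = 1259.24

C = 1259.24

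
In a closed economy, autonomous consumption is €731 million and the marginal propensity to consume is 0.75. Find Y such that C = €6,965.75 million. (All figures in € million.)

731 + 0.75Y = 6965.75
0.75Y = 6234.75, so Y = 6234.75/0.75 = 8313

Y = 8313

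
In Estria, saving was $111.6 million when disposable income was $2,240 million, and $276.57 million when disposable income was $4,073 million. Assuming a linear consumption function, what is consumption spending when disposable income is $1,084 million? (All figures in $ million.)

C = 1076.44

MPS = ΔS/ΔY = (276.57 − 111.6)/(4073 − 2240) = 164.97/1833 = 0.09
MPC = 1 − MPS = 0.91
Autonomous saving = 111.6 − 0.09(2240) = -90, so a = 90
C = 90 + 0.91(1084) = 90 + 986.44 = 1076.44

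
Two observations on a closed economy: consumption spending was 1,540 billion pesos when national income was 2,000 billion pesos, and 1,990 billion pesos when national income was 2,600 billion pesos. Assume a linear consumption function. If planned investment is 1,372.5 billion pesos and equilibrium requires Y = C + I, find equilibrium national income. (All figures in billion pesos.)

Y = 5650

MPC = (1990 − 1540)/(2600 − 2000) = 450/600 = 0.75
a = 1540 − 0.75(2000) = 40
Equilibrium: Y = 40 + 0.75Y + 1372.5
0.25Y = 1412.5, so Y = 1412.5/0.25 = 5650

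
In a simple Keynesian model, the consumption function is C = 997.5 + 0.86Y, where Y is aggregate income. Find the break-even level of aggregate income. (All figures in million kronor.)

At break-even, C = Y: 997.5 + 0.86Y = Y
0.14Y = 997.5, so Y = 997.5/0.14 = 7125

Y = 7125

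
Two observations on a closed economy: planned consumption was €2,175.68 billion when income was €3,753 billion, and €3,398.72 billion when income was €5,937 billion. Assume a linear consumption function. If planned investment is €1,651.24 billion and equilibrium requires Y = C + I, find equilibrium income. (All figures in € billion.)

MPC = (3398.72 − 2175.68)/(5937 − 3753) = 1223.04/2184 = 0.56
a = 2175.68 − 0.56(3753) = 74
Equilibrium: Y = 74 + 0.56Y + 1651.24
0.44Y = 1725.24, so Y = 1725.24/0.44 = 3921

Y = 3921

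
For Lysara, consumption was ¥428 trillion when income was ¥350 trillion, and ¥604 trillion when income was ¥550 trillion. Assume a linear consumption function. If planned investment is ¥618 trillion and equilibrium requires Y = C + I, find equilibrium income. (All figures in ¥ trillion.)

MPC = (604 − 428)/(550 − 350) = 176/200 = 0.88
a = 428 − 0.88(350) = 120
Equilibrium: Y = 120 + 0.88Y + 618
0.12Y = 738, so Y = 738/0.12 = 6150

Y = 6150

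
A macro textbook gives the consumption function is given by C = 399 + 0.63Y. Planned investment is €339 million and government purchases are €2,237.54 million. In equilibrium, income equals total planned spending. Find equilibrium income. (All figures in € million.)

Y = 8042

Y = C + I + G = 399 + 0.63Y + 339 + 2237.54
Y − 0.63Y = 2975.54
0.37Y = 2975.54, so Y = 2975.54/0.37 = 8042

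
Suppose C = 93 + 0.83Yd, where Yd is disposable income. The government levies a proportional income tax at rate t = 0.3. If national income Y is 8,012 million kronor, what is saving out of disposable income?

S = 860.428

Yd = (1 − 0.3)(8012) = 0.7(8012) = 5608.4
C = 93 + 0.83(5608.4) = 93 + 4654.972 = 4747.972
S = Yd − C = 5608.4 − 4747.972 = 860.428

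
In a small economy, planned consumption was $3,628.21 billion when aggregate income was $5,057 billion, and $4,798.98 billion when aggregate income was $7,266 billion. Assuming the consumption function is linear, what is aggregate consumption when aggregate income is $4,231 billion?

MPC = (4798.98 − 3628.21)/(7266 − 5057) = 1170.77/2209 = 0.53
a = 3628.21 − 0.53(5057) = 3628.21 − 2680.21 = 948
C = 948 + 0.53(4231) = 948 + 2242.43 = 3190.43

C = 3190.43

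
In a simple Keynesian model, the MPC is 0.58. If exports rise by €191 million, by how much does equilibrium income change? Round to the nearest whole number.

The multiplier is 1/(1 − MPC) = 1/0.42.
ΔY = 191/0.42 = 454.76 ≈ 455

ΔY ≈ 455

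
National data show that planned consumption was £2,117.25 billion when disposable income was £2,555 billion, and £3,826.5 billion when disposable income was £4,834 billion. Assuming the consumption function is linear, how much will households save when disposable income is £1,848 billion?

S = 261

MPC = (3826.5 − 2117.25)/(4834 − 2555) = 1709.25/2279 = 0.75
a = 2117.25 − 0.75(2555) = 2117.25 − 1916.25 = 201
C = 201 + 0.75(1848) = 1587
S = 1848 − 1587 = 261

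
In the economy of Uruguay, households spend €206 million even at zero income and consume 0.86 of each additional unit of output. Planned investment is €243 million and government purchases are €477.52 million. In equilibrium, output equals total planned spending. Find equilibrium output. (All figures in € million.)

Y = 6618

Y = C + I + G = 206 + 0.86Y + 243 + 477.52
Y − 0.86Y = 926.52
0.14Y = 926.52, so Y = 926.52/0.14 = 6618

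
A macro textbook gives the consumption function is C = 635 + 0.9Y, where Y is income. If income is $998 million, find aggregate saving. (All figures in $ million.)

C = 635 + 0.9(998) = 635 + 898.2 = 1533.2
S = Y − C = 998 − 1533.2 = -535.2

S = -535.2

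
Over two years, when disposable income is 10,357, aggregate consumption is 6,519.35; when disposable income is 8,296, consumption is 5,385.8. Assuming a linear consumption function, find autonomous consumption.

a = 823

MPC = ΔC/ΔY = (6519.35 − 5385.8)/(10357 − 8296) = 1133.55/2061 = 0.55
a = C − MPC·Y = 5385.8 − 0.55(8296) = 5385.8 − 4562.8 = 823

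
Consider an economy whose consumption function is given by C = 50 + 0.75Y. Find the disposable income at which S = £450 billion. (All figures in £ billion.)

Y = 2000

S = Y − C = -50 + 0.25Y
-50 + 0.25Y = 450, so 0.25Y = 500 and Y = 2000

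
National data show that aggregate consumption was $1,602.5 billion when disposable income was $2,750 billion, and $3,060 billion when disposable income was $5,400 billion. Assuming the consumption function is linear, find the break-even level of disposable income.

MPC = (3060 − 1602.5)/(5400 − 2750) = 1457.5/2650 = 0.55
a = 1602.5 − 0.55(2750) = 1602.5 − 1512.5 = 90
Break-even: Y = a/(1−MPC) = 90/0.45 = 200

Y = 200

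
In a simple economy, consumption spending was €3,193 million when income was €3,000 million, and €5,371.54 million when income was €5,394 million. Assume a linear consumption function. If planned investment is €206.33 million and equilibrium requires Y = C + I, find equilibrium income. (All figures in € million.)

MPC = (5371.54 − 3193)/(5394 − 3000) = 2178.54/2394 = 0.91
a = 3193 − 0.91(3000) = 463
Equilibrium: Y = 463 + 0.91Y + 206.33
0.09Y = 669.33, so Y = 669.33/0.09 = 7437

Y = 7437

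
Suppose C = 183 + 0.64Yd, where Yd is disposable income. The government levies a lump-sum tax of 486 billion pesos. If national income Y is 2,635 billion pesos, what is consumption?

C = 1558.36

Yd = Y − T = 2635 − 486 = 2149
C = 183 + 0.64(2149) = 183 + 1375.36 = 1558.36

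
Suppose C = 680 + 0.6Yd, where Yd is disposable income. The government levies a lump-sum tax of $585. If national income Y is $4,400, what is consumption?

C = 2969

Yd = Y − T = 4400 − 585 = 3815
C = 680 + 0.6(3815) = 680 + 2289 = 2969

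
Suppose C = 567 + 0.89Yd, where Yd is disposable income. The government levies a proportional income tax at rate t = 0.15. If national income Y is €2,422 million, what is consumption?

Yd = (1 − 0.15)(2422) = 0.85(2422) = 2058.7
C = 567 + 0.89(2058.7) = 567 + 1832.243 = 2399.243

C = 2399.243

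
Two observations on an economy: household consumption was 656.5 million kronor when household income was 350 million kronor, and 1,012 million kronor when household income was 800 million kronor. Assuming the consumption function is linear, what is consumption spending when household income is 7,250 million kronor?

C = 6107.5

MPC = (1012 − 656.5)/(800 − 350) = 355.5/450 = 0.79
a = 656.5 − 0.79(350) = 656.5 − 276.5 = 380
C = 380 + 0.79(7250) = 380 + 5727.5 = 6107.5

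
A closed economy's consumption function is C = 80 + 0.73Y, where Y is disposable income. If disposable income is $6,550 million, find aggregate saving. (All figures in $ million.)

S = 1688.5

C = 80 + 0.73(6550) = 80 + 4781.5 = 4861.5
S = Y − C = 6550 − 4861.5 = 1688.5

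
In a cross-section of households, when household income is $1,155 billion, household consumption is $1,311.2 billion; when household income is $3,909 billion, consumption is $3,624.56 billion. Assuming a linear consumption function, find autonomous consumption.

a = 341

MPC = ΔC/ΔY = (3624.56 − 1311.2)/(3909 − 1155) = 2313.36/2754 = 0.84
a = C − MPC·Y = 1311.2 − 0.84(1155) = 1311.2 − 970.2 = 341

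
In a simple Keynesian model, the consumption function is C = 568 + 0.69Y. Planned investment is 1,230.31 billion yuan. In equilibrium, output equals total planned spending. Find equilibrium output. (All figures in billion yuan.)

Y = C + I = 568 + 0.69Y + 1230.31
Y − 0.69Y = 1798.31
0.31Y = 1798.31, so Y = 1798.31/0.31 = 5801

Y = 5801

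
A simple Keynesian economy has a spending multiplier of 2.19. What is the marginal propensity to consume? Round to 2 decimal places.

MPC = 0.54

k = 1/(1 − MPC), so 1 − MPC = 1/k = 1/2.19 = 0.4566
MPC = 1 − 0.4566 = 0.54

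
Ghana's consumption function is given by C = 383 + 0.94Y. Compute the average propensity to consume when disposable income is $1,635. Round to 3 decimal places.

APC = 1.174

C = 383 + 0.94(1635) = 1919.9
APC = C/Y = 1919.9/1635 = 1.174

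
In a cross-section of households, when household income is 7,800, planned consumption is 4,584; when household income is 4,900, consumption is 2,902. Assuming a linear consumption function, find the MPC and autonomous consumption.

MPC = ΔC/ΔY = (4584 − 2902)/(7800 − 4900) = 1682/2900 = 0.58
a = C − MPC·Y = 2902 − 0.58(4900) = 2902 − 2842 = 60

MPC = 0.58; a = 60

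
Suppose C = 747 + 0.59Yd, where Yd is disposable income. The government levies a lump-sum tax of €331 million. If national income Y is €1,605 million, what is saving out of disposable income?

Yd = Y − T = 1605 − 331 = 1274
C = 747 + 0.59(1274) = 747 + 751.66 = 1498.66
S = Yd − C = 1274 − 1498.66 = -224.66

S = -224.66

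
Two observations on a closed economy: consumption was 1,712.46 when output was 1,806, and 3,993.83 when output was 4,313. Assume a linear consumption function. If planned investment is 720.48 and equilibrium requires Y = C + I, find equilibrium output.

MPC = (3993.83 − 1712.46)/(4313 − 1806) = 2281.37/2507 = 0.91
a = 1712.46 − 0.91(1806) = 69
Equilibrium: Y = 69 + 0.91Y + 720.48
0.09Y = 789.48, so Y = 789.48/0.09 = 8772

Y = 8772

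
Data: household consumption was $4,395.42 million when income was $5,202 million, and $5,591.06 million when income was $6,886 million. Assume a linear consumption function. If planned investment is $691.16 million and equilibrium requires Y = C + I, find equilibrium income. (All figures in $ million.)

Y = 4804

MPC = (5591.06 − 4395.42)/(6886 − 5202) = 1195.64/1684 = 0.71
a = 4395.42 − 0.71(5202) = 702
Equilibrium: Y = 702 + 0.71Y + 691.16
0.29Y = 1393.16, so Y = 1393.16/0.29 = 4804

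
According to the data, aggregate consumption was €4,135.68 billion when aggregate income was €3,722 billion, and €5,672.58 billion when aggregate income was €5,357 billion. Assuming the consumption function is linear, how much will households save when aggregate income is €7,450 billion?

MPC = (5672.58 − 4135.68)/(5357 − 3722) = 1536.9/1635 = 0.94
a = 4135.68 − 0.94(3722) = 4135.68 − 3498.68 = 637
C = 637 + 0.94(7450) = 7640
S = 7450 − 7640 = -190

S = -190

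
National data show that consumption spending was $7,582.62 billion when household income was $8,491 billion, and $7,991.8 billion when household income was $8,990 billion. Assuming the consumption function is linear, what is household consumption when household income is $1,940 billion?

MPC = (7991.8 − 7582.62)/(8990 − 8491) = 409.18/499 = 0.82
a = 7582.62 − 0.82(8491) = 7582.62 − 6962.62 = 620
C = 620 + 0.82(1940) = 620 + 1590.8 = 2210.8

C = 2210.8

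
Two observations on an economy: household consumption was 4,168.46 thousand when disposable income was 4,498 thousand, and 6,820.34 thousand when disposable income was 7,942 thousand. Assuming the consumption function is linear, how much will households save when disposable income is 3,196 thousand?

S = 30.08

MPC = (6820.34 − 4168.46)/(7942 − 4498) = 2651.88/3444 = 0.77
a = 4168.46 − 0.77(4498) = 4168.46 − 3463.46 = 705
C = 705 + 0.77(3196) = 3165.92
S = 3196 − 3165.92 = 30.08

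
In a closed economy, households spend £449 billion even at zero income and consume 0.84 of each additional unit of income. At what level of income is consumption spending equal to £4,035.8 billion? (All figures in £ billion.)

449 + 0.84Y = 4035.8
0.84Y = 3586.8, so Y = 3586.8/0.84 = 4270

Y = 4270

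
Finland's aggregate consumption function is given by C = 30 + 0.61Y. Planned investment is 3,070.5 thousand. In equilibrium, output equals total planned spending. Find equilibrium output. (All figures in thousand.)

Y = 7950

Y = C + I = 30 + 0.61Y + 3070.5
Y − 0.61Y = 3100.5
0.39Y = 3100.5, so Y = 3100.5/0.39 = 7950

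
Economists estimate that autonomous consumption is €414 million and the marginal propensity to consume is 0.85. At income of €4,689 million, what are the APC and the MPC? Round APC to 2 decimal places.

APC = 0.94; MPC = 0.85

MPC = 0.85 (the slope of the consumption function)
C = 414 + 0.85(4689) = 4399.65, so APC = 4399.65/4689 = 0.94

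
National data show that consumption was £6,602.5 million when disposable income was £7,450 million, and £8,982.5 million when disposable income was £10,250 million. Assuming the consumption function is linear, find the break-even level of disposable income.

Y = 1800

MPC = (8982.5 − 6602.5)/(10250 − 7450) = 2380/2800 = 0.85
a = 6602.5 − 0.85(7450) = 6602.5 − 6332.5 = 270
Break-even: Y = a/(1−MPC) = 270/0.15 = 1800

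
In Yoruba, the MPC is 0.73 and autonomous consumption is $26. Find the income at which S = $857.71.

Y = 3273

S = Y − C = -26 + 0.27Y
-26 + 0.27Y = 857.71, so 0.27Y = 883.71 and Y = 3273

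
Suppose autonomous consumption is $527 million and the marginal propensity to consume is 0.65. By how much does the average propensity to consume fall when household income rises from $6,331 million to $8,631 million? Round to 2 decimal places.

ΔAPC = 0.02

At Y = 6331: C = 527 + 0.65(6331) = 4642.15, APC = 4642.15/6331 = 0.733
At Y = 8631: C = 6137.15, APC = 6137.15/8631 = 0.711
Fall in APC = 0.733 − 0.711 = 0.022 ≈ 0.02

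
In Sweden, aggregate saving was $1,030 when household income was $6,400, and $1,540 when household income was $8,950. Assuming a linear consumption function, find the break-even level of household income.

MPS = ΔS/ΔY = (1540 − 1030)/(8950 − 6400) = 510/2550 = 0.2
MPC = 1 − MPS = 0.8
From S(6400) = 1030: −a + 0.2(6400) = 1030, so a = 1280 − 1030 = 250
Break-even (S = 0): Y = a/MPS = 250/0.2 = 1250

Y = 1250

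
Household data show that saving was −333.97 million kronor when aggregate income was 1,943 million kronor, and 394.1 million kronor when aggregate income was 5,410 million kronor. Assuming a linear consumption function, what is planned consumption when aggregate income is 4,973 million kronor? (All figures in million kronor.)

MPS = ΔS/ΔY = (394.1 − (-333.97))/(5410 − 1943) = 728.07/3467 = 0.21
MPC = 1 − MPS = 0.79
Autonomous saving = -333.97 − 0.21(1943) = -742, so a = 742
C = 742 + 0.79(4973) = 742 + 3928.67 = 4670.67

C = 4670.67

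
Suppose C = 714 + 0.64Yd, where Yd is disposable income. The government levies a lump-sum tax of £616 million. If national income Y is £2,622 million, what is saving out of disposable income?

S = 8.16

Yd = Y − T = 2622 − 616 = 2006
C = 714 + 0.64(2006) = 714 + 1283.84 = 1997.84
S = Yd − C = 2006 − 1997.84 = 8.16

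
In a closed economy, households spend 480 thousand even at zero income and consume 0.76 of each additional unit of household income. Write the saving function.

S = Y − C = Y − (480 + 0.76Y) = -480 + (1 − 0.76)Y

S = -480 + 0.24Y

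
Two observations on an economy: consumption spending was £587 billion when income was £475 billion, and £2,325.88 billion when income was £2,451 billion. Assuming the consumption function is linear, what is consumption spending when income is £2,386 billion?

C = 2268.68

MPC = (2325.88 − 587)/(2451 − 475) = 1738.88/1976 = 0.88
a = 587 − 0.88(475) = 587 − 418 = 169
C = 169 + 0.88(2386) = 169 + 2099.68 = 2268.68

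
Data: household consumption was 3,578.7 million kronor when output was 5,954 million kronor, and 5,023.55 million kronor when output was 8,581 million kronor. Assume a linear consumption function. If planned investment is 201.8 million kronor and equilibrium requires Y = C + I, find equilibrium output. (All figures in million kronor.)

MPC = (5023.55 − 3578.7)/(8581 − 5954) = 1444.85/2627 = 0.55
a = 3578.7 − 0.55(5954) = 304
Equilibrium: Y = 304 + 0.55Y + 201.8
0.45Y = 505.8, so Y = 505.8/0.45 = 1124

Y = 1124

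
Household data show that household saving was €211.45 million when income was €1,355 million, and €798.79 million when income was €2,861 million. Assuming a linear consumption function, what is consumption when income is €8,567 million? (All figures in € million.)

C = 5542.87

MPS = ΔS/ΔY = (798.79 − 211.45)/(2861 − 1355) = 587.34/1506 = 0.39
MPC = 1 − MPS = 0.61
Autonomous saving = 211.45 − 0.39(1355) = -317, so a = 317
C = 317 + 0.61(8567) = 317 + 5225.87 = 5542.87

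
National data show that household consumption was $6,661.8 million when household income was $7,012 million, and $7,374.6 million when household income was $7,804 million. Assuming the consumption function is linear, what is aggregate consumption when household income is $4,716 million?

MPC = (7374.6 − 6661.8)/(7804 − 7012) = 712.8/792 = 0.9
a = 6661.8 − 0.9(7012) = 6661.8 − 6310.8 = 351
C = 351 + 0.9(4716) = 351 + 4244.4 = 4595.4

C = 4595.4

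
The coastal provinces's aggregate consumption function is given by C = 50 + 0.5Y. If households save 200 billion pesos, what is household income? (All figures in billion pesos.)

S = Y − C = -50 + 0.5Y
-50 + 0.5Y = 200, so 0.5Y = 250 and Y = 500

Y = 500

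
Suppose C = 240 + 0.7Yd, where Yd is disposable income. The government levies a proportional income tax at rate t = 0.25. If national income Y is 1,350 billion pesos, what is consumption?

Yd = (1 − 0.25)(1350) = 0.75(1350) = 1012.5
C = 240 + 0.7(1012.5) = 240 + 708.75 = 948.75

C = 948.75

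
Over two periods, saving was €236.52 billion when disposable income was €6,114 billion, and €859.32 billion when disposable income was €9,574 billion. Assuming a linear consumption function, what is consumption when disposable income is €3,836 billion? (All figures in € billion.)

C = 4009.52

MPS = ΔS/ΔY = (859.32 − 236.52)/(9574 − 6114) = 622.8/3460 = 0.18
MPC = 1 − MPS = 0.82
Autonomous saving = 236.52 − 0.18(6114) = -864, so a = 864
C = 864 + 0.82(3836) = 864 + 3145.52 = 4009.52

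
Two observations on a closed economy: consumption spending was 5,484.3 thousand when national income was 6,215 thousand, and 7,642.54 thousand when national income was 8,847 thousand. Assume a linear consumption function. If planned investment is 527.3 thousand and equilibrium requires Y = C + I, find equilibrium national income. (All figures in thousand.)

Y = 5085

MPC = (7642.54 − 5484.3)/(8847 − 6215) = 2158.24/2632 = 0.82
a = 5484.3 − 0.82(6215) = 388
Equilibrium: Y = 388 + 0.82Y + 527.3
0.18Y = 915.3, so Y = 915.3/0.18 = 5085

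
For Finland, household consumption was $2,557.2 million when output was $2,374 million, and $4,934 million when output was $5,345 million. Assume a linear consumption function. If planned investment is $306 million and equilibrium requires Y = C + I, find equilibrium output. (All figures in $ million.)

Y = 4820

MPC = (4934 − 2557.2)/(5345 − 2374) = 2376.8/2971 = 0.8
a = 2557.2 − 0.8(2374) = 658
Equilibrium: Y = 658 + 0.8Y + 306
0.2Y = 964, so Y = 964/0.2 = 4820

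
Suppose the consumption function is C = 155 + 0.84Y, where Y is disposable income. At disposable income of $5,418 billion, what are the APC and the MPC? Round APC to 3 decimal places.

APC = 0.869; MPC = 0.84

MPC = 0.84 (the slope of the consumption function)
C = 155 + 0.84(5418) = 4706.12, so APC = 4706.12/5418 = 0.869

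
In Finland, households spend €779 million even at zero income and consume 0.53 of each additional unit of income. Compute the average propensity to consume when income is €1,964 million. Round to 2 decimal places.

C = 779 + 0.53(1964) = 1819.92
APC = C/Y = 1819.92/1964 = 0.93

APC = 0.93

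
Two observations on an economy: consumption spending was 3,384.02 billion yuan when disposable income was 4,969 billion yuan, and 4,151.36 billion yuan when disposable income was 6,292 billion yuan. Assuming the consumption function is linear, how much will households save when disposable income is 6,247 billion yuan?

MPC = (4151.36 − 3384.02)/(6292 − 4969) = 767.34/1323 = 0.58
a = 3384.02 − 0.58(4969) = 3384.02 − 2882.02 = 502
C = 502 + 0.58(6247) = 4125.26
S = 6247 − 4125.26 = 2121.74

S = 2121.74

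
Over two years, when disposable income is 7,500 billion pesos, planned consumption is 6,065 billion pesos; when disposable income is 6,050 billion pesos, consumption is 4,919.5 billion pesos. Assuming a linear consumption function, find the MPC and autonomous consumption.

MPC = ΔC/ΔY = (6065 − 4919.5)/(7500 − 6050) = 1145.5/1450 = 0.79
a = C − MPC·Y = 4919.5 − 0.79(6050) = 4919.5 − 4779.5 = 140

MPC = 0.79; a = 140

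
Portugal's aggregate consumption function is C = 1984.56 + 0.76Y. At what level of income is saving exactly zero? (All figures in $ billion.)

Y = 8269

At break-even, C = Y: 1984.56 + 0.76Y = Y
0.24Y = 1984.56, so Y = 1984.56/0.24 = 8269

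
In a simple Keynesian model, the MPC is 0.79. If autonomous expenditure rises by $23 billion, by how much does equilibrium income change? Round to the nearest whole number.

The multiplier is 1/(1 − MPC) = 1/0.21.
ΔY = 23/0.21 = 109.52 ≈ 110

ΔY ≈ 110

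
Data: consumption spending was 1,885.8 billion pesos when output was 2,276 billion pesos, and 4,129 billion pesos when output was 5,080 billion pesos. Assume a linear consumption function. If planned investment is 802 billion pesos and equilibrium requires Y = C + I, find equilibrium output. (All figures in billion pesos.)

MPC = (4129 − 1885.8)/(5080 − 2276) = 2243.2/2804 = 0.8
a = 1885.8 − 0.8(2276) = 65
Equilibrium: Y = 65 + 0.8Y + 802
0.2Y = 867, so Y = 867/0.2 = 4335

Y = 4335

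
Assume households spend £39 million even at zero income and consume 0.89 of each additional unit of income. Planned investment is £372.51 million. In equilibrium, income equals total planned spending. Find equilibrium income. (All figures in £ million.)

Y = C + I = 39 + 0.89Y + 372.51
Y − 0.89Y = 411.51
0.11Y = 411.51, so Y = 411.51/0.11 = 3741

Y = 3741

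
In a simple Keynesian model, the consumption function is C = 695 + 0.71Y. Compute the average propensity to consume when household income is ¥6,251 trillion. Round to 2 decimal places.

APC = 0.82

C = 695 + 0.71(6251) = 5133.21
APC = C/Y = 5133.21/6251 = 0.82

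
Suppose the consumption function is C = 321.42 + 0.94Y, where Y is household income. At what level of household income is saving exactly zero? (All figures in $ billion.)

Y = 5357

At break-even, C = Y: 321.42 + 0.94Y = Y
0.06Y = 321.42, so Y = 321.42/0.06 = 5357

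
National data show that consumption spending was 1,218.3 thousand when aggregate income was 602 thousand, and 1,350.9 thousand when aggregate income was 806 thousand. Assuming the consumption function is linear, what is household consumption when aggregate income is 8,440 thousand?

C = 6313

MPC = (1350.9 − 1218.3)/(806 − 602) = 132.6/204 = 0.65
a = 1218.3 − 0.65(602) = 1218.3 − 391.3 = 827
C = 827 + 0.65(8440) = 827 + 5486 = 6313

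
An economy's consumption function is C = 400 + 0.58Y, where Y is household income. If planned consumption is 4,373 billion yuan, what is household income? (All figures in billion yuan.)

400 + 0.58Y = 4373
0.58Y = 3973, so Y = 3973/0.58 = 6850

Y = 6850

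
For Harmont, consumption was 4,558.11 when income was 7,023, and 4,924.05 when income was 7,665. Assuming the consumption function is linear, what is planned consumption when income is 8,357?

MPC = (4924.05 − 4558.11)/(7665 − 7023) = 365.94/642 = 0.57
a = 4558.11 − 0.57(7023) = 4558.11 − 4003.11 = 555
C = 555 + 0.57(8357) = 555 + 4763.49 = 5318.49

C = 5318.49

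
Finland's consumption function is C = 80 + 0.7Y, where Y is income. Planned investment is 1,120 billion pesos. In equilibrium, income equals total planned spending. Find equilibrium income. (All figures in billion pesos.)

Y = C + I = 80 + 0.7Y + 1120
Y − 0.7Y = 1200
0.3Y = 1200, so Y = 1200/0.3 = 4000

Y = 4000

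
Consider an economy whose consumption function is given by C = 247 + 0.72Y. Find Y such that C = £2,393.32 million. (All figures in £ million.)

247 + 0.72Y = 2393.32
0.72Y = 2146.32, so Y = 2146.32/0.72 = 2981

Y = 2981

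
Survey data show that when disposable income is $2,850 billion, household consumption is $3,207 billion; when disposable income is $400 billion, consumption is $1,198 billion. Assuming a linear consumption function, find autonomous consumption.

MPC = ΔC/ΔY = (3207 − 1198)/(2850 − 400) = 2009/2450 = 0.82
a = C − MPC·Y = 1198 − 0.82(400) = 1198 − 328 = 870

a = 870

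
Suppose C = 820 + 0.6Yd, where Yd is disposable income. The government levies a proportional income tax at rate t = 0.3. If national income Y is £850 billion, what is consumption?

Yd = (1 − 0.3)(850) = 0.7(850) = 595
C = 820 + 0.6(595) = 820 + 357 = 1177

C = 1177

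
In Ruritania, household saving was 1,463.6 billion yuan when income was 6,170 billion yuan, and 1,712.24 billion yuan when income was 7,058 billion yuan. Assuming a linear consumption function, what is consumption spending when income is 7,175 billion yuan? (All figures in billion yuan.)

C = 5430

MPS = ΔS/ΔY = (1712.24 − 1463.6)/(7058 − 6170) = 248.64/888 = 0.28
MPC = 1 − MPS = 0.72
Autonomous saving = 1463.6 − 0.28(6170) = -264, so a = 264
C = 264 + 0.72(7175) = 264 + 5166 = 5430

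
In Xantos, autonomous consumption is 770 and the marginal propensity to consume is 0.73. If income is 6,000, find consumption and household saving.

C = 770 + 0.73(6000) = 770 + 4380 = 5150
S = Y − C = 6000 − 5150 = 850

C = 5150; S = 850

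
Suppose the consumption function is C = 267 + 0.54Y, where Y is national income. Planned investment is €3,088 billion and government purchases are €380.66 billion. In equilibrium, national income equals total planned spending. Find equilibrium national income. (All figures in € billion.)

Y = 8121

Y = C + I + G = 267 + 0.54Y + 3088 + 380.66
Y − 0.54Y = 3735.66
0.46Y = 3735.66, so Y = 3735.66/0.46 = 8121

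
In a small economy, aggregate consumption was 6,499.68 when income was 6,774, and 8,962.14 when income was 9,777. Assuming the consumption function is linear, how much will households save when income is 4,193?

MPC = (8962.14 − 6499.68)/(9777 − 6774) = 2462.46/3003 = 0.82
a = 6499.68 − 0.82(6774) = 6499.68 − 5554.68 = 945
C = 945 + 0.82(4193) = 4383.26
S = 4193 − 4383.26 = -190.26

S = -190.26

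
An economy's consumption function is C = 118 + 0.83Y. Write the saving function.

S = Y − C = Y − (118 + 0.83Y) = -118 + (1 − 0.83)Y

S = -118 + 0.17Y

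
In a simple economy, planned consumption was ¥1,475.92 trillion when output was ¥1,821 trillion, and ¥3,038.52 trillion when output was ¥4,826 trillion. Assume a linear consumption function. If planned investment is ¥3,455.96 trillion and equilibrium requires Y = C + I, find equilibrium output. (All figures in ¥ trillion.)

Y = 8302

MPC = (3038.52 − 1475.92)/(4826 − 1821) = 1562.6/3005 = 0.52
a = 1475.92 − 0.52(1821) = 529
Equilibrium: Y = 529 + 0.52Y + 3455.96
0.48Y = 3984.96, so Y = 3984.96/0.48 = 8302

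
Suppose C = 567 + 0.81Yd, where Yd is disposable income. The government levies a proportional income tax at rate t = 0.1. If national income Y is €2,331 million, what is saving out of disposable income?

Yd = (1 − 0.1)(2331) = 0.9(2331) = 2097.9
C = 567 + 0.81(2097.9) = 567 + 1699.299 = 2266.299
S = Yd − C = 2097.9 − 2266.299 = -168.399

S = -168.399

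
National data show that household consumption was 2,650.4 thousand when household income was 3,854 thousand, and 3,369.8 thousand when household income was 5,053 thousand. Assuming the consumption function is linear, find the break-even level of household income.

MPC = (3369.8 − 2650.4)/(5053 − 3854) = 719.4/1199 = 0.6
a = 2650.4 − 0.6(3854) = 2650.4 − 2312.4 = 338
Break-even: Y = a/(1−MPC) = 338/0.4 = 845

Y = 845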